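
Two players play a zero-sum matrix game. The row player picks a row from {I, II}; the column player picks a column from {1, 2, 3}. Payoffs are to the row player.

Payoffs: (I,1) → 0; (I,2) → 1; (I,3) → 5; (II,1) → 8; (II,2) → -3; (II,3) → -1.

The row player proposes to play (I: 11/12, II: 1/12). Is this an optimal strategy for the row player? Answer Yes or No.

Yes

Against 1 this mix gives (11/12)·0 + (1/12)·8 = 2/3.
Against 2 this mix gives (11/12)·1 + (1/12)·(-3) = 2/3.
Against 3 this mix gives (11/12)·5 + (1/12)·(-1) = 9/2.
All of the column player's active replies (1, 2) yield 2/3, and no column does worse for the row player. The mix makes the column player indifferent and guarantees 2/3, so it is optimal.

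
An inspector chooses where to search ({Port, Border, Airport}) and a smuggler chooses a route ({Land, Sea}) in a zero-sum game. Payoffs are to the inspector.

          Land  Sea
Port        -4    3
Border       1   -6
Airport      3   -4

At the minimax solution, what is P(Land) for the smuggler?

Row minima: Port → -4, Border → -6, Airport → -4; maximin = -4.
Column maxima: Land → 3, Sea → 3; minimax = 3.
-4 ≠ 3, so there is no saddle point; optimal play is mixed.
Border is strictly dominated by Airport, so the inspector never plays it.
On the remaining 2×2 (Port, Airport vs Land, Sea):
Let the inspector play Port with probability p. Expected payoff against Land: (-4)p + 3(1−p) = −7p + 3; against Sea: 3p + (-4)(1−p) = 7p − 4.
Setting these equal: −7p + 3 = 7p − 4 ⇒ −14p = -7 ⇒ p = 1/2, and the value is (-7)·(1/2) + 3 = -1/2.
For the smuggler: with q = P(Land), equating Port's and Airport's payoffs gives −7q + 3 = 7q − 4 ⇒ q = 1/2.

1/2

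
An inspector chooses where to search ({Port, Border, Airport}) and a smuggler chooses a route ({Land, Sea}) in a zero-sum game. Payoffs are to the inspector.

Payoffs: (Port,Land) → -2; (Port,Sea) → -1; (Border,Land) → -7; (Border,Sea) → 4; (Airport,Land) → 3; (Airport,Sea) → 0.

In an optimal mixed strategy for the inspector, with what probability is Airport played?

Row minima: Port → -2, Border → -7, Airport → 0; maximin = 0.
Column maxima: Land → 3, Sea → 4; minimax = 3.
0 ≠ 3, so there is no saddle point; optimal play is mixed.
Port is strictly dominated by Airport, so the inspector never plays it.
On the remaining 2×2 (Border, Airport vs Land, Sea):
Let the inspector play Border with probability p. Expected payoff against Land: (-7)p + 3(1−p) = −10p + 3; against Sea: 4p + 0(1−p) = 4p.
Setting these equal: −10p + 3 = 4p ⇒ −14p = -3 ⇒ p = 3/14, and the value is (-10)·(3/14) + 3 = 6/7.
For the smuggler: with q = P(Land), equating Border's and Airport's payoffs gives −11q + 4 = 3q ⇒ q = 2/7.

11/14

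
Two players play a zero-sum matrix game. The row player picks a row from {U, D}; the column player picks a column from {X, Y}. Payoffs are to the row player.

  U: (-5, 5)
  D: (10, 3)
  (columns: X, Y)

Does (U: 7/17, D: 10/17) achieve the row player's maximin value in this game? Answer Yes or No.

Against X this mix gives (7/17)·(-5) + (10/17)·10 = 65/17.
Against Y this mix gives (7/17)·5 + (10/17)·3 = 65/17.
All of the column player's active replies (X, Y) yield 65/17, and no column does worse for the row player. The mix makes the column player indifferent and guarantees 65/17, so it is optimal.

Yes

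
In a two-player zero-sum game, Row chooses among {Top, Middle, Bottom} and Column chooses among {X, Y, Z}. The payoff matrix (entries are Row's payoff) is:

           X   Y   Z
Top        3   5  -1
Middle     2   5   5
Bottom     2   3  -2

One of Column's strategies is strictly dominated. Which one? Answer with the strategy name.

Y

X holds Row's payoff strictly below Y in every row: 3 < 5, 2 < 5, 2 < 3.
So Y is strictly dominated for Column.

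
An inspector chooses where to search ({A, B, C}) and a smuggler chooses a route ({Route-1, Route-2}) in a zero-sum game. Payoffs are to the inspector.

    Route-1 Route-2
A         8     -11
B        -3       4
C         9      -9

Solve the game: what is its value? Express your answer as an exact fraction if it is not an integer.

Row minima: A → -11, B → -3, C → -9; maximin = -3.
Column maxima: Route-1 → 9, Route-2 → 4; minimax = 4.
-3 ≠ 4, so there is no saddle point; optimal play is mixed.
A is strictly dominated by C, so the inspector never plays it.
On the remaining 2×2 (B, C vs Route-1, Route-2):
Let the inspector play B with probability p. Expected payoff against Route-1: (-3)p + 9(1−p) = −12p + 9; against Route-2: 4p + (-9)(1−p) = 13p − 9.
Setting these equal: −12p + 9 = 13p − 9 ⇒ −25p = -18 ⇒ p = 18/25, and the value is (-12)·(18/25) + 9 = 9/25.
For the smuggler: with q = P(Route-1), equating B's and C's payoffs gives −7q + 4 = 18q − 9 ⇒ q = 13/25.

9/25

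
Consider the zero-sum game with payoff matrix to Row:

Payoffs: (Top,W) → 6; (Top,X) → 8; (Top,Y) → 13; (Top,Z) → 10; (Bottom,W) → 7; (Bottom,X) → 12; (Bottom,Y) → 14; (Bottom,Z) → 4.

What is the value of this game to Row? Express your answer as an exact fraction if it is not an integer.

Row minima: Top → 6, Bottom → 4; maximin = 6.
Column maxima: W → 7, X → 12, Y → 14, Z → 10; minimax = 7.
6 ≠ 7, so there is no saddle point; optimal play is mixed.
X is strictly dominated by W (it gives Row strictly more in every row), so Column never plays it.
Y is strictly dominated by W (it gives Row strictly more in every row), so Column never plays it.
On the remaining 2×2 (Top, Bottom vs W, Z):
Let Row play Top with probability p. Expected payoff against W: 6p + 7(1−p) = −p + 7; against Z: 10p + 4(1−p) = 6p + 4.
Setting these equal: −p + 7 = 6p + 4 ⇒ −7p = -3 ⇒ p = 3/7, and the value is (-1)·(3/7) + 7 = 46/7.
For Column: with q = P(W), equating Top's and Bottom's payoffs gives −4q + 10 = 3q + 4 ⇒ q = 6/7.

46/7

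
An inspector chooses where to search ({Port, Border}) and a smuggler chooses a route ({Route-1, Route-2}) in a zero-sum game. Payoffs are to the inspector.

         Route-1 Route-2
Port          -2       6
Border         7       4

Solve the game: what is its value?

50/11

Row minima: Port → -2, Border → 4; maximin = 4.
Column maxima: Route-1 → 7, Route-2 → 6; minimax = 6.
4 ≠ 6, so there is no saddle point; optimal play is mixed.
Let the inspector play Port with probability p. Expected payoff against Route-1: (-2)p + 7(1−p) = −9p + 7; against Route-2: 6p + 4(1−p) = 2p + 4.
Setting these equal: −9p + 7 = 2p + 4 ⇒ −11p = -3 ⇒ p = 3/11, and the value is (-9)·(3/11) + 7 = 50/11.
For the smuggler: with q = P(Route-1), equating Port's and Border's payoffs gives −8q + 6 = 3q + 4 ⇒ q = 2/11.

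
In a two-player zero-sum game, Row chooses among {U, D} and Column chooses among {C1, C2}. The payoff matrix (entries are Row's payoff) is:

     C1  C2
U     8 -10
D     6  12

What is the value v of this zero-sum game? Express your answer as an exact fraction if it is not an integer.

13/2

Row minima: U → -10, D → 6; maximin = 6.
Column maxima: C1 → 8, C2 → 12; minimax = 8.
6 ≠ 8, so there is no saddle point; optimal play is mixed.
Let Row play U with probability p. Expected payoff against C1: 8p + 6(1−p) = 2p + 6; against C2: (-10)p + 12(1−p) = −22p + 12.
Setting these equal: 2p + 6 = −22p + 12 ⇒ 24p = 6 ⇒ p = 1/4, and the value is (2)·(1/4) + 6 = 13/2.
For Column: with q = P(C1), equating U's and D's payoffs gives 18q − 10 = −6q + 12 ⇒ q = 11/12.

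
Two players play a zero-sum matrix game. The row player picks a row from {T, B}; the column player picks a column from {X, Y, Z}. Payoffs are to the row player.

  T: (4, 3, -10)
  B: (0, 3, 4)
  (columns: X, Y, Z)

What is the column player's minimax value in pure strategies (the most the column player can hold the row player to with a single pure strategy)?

Column maxima: X → 4, Y → 3, Z → 4.
The smallest of these is 3.

3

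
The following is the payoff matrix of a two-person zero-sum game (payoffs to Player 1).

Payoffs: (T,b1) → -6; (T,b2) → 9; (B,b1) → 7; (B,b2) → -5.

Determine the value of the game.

Row minima: T → -6, B → -5; maximin = -5.
Column maxima: b1 → 7, b2 → 9; minimax = 7.
-5 ≠ 7, so there is no saddle point; optimal play is mixed.
Let Player 1 play T with probability p. Expected payoff against b1: (-6)p + 7(1−p) = −13p + 7; against b2: 9p + (-5)(1−p) = 14p − 5.
Setting these equal: −13p + 7 = 14p − 5 ⇒ −27p = -12 ⇒ p = 4/9, and the value is (-13)·(4/9) + 7 = 11/9.
For Player 2: with q = P(b1), equating T's and B's payoffs gives −15q + 9 = 12q − 5 ⇒ q = 14/27.

11/9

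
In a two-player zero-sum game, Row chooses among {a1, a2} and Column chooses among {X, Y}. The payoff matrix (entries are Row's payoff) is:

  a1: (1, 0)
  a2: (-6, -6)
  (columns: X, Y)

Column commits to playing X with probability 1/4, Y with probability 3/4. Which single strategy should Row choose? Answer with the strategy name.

Expected payoff of a1: (1/4)·1 + (3/4)·0 = 1/4.
Expected payoff of a2: (1/4)·(-6) + (3/4)·(-6) = -6.
The largest is 1/4, so Row's best response is a1.

a1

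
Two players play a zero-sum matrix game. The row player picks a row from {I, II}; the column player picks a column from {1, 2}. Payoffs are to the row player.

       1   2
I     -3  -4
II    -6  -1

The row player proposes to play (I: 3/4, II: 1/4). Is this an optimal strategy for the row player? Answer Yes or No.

No

Against 1 this mix gives (3/4)·(-3) + (1/4)·(-6) = -15/4.
Against 2 this mix gives (3/4)·(-4) + (1/4)·(-1) = -13/4.
The column player will play 1, holding the row player to -15/4. Shifting weight toward the row that does better against 1 would raise this floor (the equalizing mix achieves -7/2 against both 1 and 2), so the proposed strategy is not optimal.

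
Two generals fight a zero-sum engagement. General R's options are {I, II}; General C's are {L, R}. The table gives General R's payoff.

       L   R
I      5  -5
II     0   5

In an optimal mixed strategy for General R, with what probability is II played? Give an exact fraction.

Row minima: I → -5, II → 0; maximin = 0.
Column maxima: L → 5, R → 5; minimax = 5.
0 ≠ 5, so there is no saddle point; optimal play is mixed.
Let General R play I with probability p. Expected payoff against L: 5p + 0(1−p) = 5p; against R: (-5)p + 5(1−p) = −10p + 5.
Setting these equal: 5p = −10p + 5 ⇒ 15p = 5 ⇒ p = 1/3, and the value is (5)·(1/3) = 5/3.
For General C: with q = P(L), equating I's and II's payoffs gives 10q − 5 = −5q + 5 ⇒ q = 2/3.

2/3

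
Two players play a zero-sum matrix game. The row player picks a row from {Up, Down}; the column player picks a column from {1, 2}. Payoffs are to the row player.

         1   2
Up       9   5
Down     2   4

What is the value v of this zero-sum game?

5

Row minima: Up → 5, Down → 2; maximin = 5.
Column maxima: 1 → 9, 2 → 5; minimax = 5.
Since maximin = minimax = 5, there is a saddle point and the value is 5.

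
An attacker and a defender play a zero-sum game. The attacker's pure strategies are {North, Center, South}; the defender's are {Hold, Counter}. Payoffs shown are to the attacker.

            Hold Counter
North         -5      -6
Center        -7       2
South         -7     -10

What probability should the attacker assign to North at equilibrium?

Row minima: North → -6, Center → -7, South → -10; maximin = -6.
Column maxima: Hold → -5, Counter → 2; minimax = -5.
-6 ≠ -5, so there is no saddle point; optimal play is mixed.
South is strictly dominated by North, so the attacker never plays it.
On the remaining 2×2 (North, Center vs Hold, Counter):
Let the attacker play North with probability p. Expected payoff against Hold: (-5)p + (-7)(1−p) = 2p − 7; against Counter: (-6)p + 2(1−p) = −8p + 2.
Setting these equal: 2p − 7 = −8p + 2 ⇒ 10p = 9 ⇒ p = 9/10, and the value is (2)·(9/10) − 7 = -26/5.
For the defender: with q = P(Hold), equating North's and Center's payoffs gives q − 6 = −9q + 2 ⇒ q = 4/5.

9/10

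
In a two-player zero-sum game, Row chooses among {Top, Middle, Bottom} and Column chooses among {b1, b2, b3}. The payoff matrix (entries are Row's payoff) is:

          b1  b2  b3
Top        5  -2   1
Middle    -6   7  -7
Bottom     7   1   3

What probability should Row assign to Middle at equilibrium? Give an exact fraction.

1/8

Row minima: Top → -2, Middle → -7, Bottom → 1; maximin = 1.
Column maxima: b1 → 7, b2 → 7, b3 → 3; minimax = 3.
1 ≠ 3, so there is no saddle point; optimal play is mixed.
Top is strictly dominated by Bottom, so Row never plays it.
b1 is strictly dominated by b3 (it gives Row strictly more in every row), so Column never plays it.
On the remaining 2×2 (Middle, Bottom vs b2, b3):
Let Row play Middle with probability p. Expected payoff against b2: 7p + 1(1−p) = 6p + 1; against b3: (-7)p + 3(1−p) = −10p + 3.
Setting these equal: 6p + 1 = −10p + 3 ⇒ 16p = 2 ⇒ p = 1/8, and the value is (6)·(1/8) + 1 = 7/4.
For Column: with q = P(b2), equating Middle's and Bottom's payoffs gives 14q − 7 = −2q + 3 ⇒ q = 5/8.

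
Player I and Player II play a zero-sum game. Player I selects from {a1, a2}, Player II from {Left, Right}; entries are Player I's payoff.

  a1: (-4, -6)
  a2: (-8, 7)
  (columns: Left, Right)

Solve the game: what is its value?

-76/17

Row minima: a1 → -6, a2 → -8; maximin = -6.
Column maxima: Left → -4, Right → 7; minimax = -4.
-6 ≠ -4, so there is no saddle point; optimal play is mixed.
Let Player I play a1 with probability p. Expected payoff against Left: (-4)p + (-8)(1−p) = 4p − 8; against Right: (-6)p + 7(1−p) = −13p + 7.
Setting these equal: 4p − 8 = −13p + 7 ⇒ 17p = 15 ⇒ p = 15/17, and the value is (4)·(15/17) − 8 = -76/17.
For Player II: with q = P(Left), equating a1's and a2's payoffs gives 2q − 6 = −15q + 7 ⇒ q = 13/17.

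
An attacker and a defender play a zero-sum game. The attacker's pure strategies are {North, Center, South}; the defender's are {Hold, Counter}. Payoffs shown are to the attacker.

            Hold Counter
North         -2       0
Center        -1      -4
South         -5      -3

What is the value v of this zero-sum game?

Row minima: North → -2, Center → -4, South → -5; maximin = -2.
Column maxima: Hold → -1, Counter → 0; minimax = -1.
-2 ≠ -1, so there is no saddle point; optimal play is mixed.
South is strictly dominated by North, so the attacker never plays it.
On the remaining 2×2 (North, Center vs Hold, Counter):
Let the attacker play North with probability p. Expected payoff against Hold: (-2)p + (-1)(1−p) = −p − 1; against Counter: 0p + (-4)(1−p) = 4p − 4.
Setting these equal: −p − 1 = 4p − 4 ⇒ −5p = -3 ⇒ p = 3/5, and the value is (-1)·(3/5) − 1 = -8/5.
For the defender: with q = P(Hold), equating North's and Center's payoffs gives −2q = 3q − 4 ⇒ q = 4/5.

-8/5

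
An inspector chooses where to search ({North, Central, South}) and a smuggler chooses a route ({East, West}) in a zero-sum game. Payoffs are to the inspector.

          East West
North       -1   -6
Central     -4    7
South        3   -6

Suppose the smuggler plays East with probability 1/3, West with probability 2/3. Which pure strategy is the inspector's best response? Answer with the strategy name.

Central

Expected payoff of North: (1/3)·(-1) + (2/3)·(-6) = -13/3.
Expected payoff of Central: (1/3)·(-4) + (2/3)·7 = 10/3.
Expected payoff of South: (1/3)·3 + (2/3)·(-6) = -3.
The largest is 10/3, so the inspector's best response is Central.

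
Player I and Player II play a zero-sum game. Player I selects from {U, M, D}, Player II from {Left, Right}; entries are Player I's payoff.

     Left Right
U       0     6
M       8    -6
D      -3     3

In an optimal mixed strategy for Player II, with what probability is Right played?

2/5

Row minima: U → 0, M → -6, D → -3; maximin = 0.
Column maxima: Left → 8, Right → 6; minimax = 6.
0 ≠ 6, so there is no saddle point; optimal play is mixed.
D is strictly dominated by U, so Player I never plays it.
On the remaining 2×2 (U, M vs Left, Right):
Let Player I play U with probability p. Expected payoff against Left: 0p + 8(1−p) = −8p + 8; against Right: 6p + (-6)(1−p) = 12p − 6.
Setting these equal: −8p + 8 = 12p − 6 ⇒ −20p = -14 ⇒ p = 7/10, and the value is (-8)·(7/10) + 8 = 12/5.
For Player II: with q = P(Left), equating U's and M's payoffs gives −6q + 6 = 14q − 6 ⇒ q = 3/5.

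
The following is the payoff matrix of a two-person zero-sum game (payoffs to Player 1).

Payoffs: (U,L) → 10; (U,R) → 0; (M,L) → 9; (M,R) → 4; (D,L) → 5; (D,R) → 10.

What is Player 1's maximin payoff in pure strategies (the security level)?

5

Row minima: U → 0, M → 4, D → 5.
The best of these is 5.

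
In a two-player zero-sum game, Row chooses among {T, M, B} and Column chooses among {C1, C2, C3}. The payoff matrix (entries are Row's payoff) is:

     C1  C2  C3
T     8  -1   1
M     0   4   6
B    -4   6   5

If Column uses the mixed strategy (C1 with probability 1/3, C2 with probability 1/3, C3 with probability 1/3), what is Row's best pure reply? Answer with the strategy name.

M

Expected payoff of T: (1/3)·8 + (1/3)·(-1) + (1/3)·1 = 8/3.
Expected payoff of M: (1/3)·0 + (1/3)·4 + (1/3)·6 = 10/3.
Expected payoff of B: (1/3)·(-4) + (1/3)·6 + (1/3)·5 = 7/3.
The largest is 10/3, so Row's best response is M.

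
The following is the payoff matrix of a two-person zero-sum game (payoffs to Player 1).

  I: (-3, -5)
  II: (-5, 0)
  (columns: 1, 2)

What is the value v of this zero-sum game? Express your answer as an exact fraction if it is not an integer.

-25/7

Row minima: I → -5, II → -5; maximin = -5.
Column maxima: 1 → -3, 2 → 0; minimax = -3.
-5 ≠ -3, so there is no saddle point; optimal play is mixed.
Let Player 1 play I with probability p. Expected payoff against 1: (-3)p + (-5)(1−p) = 2p − 5; against 2: (-5)p + 0(1−p) = −5p.
Setting these equal: 2p − 5 = −5p ⇒ 7p = 5 ⇒ p = 5/7, and the value is (2)·(5/7) − 5 = -25/7.
For Player 2: with q = P(1), equating I's and II's payoffs gives 2q − 5 = −5q ⇒ q = 5/7.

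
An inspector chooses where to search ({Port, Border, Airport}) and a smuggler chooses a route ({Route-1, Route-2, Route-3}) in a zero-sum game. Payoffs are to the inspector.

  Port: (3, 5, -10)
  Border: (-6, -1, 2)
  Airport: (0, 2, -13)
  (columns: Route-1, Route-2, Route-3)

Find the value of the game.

-18/7

Row minima: Port → -10, Border → -6, Airport → -13; maximin = -6.
Column maxima: Route-1 → 3, Route-2 → 5, Route-3 → 2; minimax = 2.
-6 ≠ 2, so there is no saddle point; optimal play is mixed.
Airport is strictly dominated by Port, so the inspector never plays it.
Route-2 is strictly dominated by Route-1 (it gives the inspector strictly more in every row), so the smuggler never plays it.
On the remaining 2×2 (Port, Border vs Route-1, Route-3):
Let the inspector play Port with probability p. Expected payoff against Route-1: 3p + (-6)(1−p) = 9p − 6; against Route-3: (-10)p + 2(1−p) = −12p + 2.
Setting these equal: 9p − 6 = −12p + 2 ⇒ 21p = 8 ⇒ p = 8/21, and the value is (9)·(8/21) − 6 = -18/7.
For the smuggler: with q = P(Route-1), equating Port's and Border's payoffs gives 13q − 10 = −8q + 2 ⇒ q = 4/7.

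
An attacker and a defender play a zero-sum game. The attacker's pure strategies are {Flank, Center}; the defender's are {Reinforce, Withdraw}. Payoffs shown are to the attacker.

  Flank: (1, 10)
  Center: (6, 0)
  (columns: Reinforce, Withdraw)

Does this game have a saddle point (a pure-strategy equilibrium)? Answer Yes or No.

Row minima: Flank → 1, Center → 0; maximin = 1.
Column maxima: Reinforce → 6, Withdraw → 10; minimax = 6.
1 ≠ 6, so no pure-strategy equilibrium exists.

No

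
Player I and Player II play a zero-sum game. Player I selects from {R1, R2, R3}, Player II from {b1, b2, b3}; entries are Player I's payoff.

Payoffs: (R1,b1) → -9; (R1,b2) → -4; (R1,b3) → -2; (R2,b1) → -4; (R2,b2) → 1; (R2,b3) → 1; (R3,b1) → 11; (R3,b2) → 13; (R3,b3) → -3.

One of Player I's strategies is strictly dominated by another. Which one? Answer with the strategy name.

R1

R2 gives a strictly higher payoff than R1 against every column: -4 > -9, 1 > -4, 1 > -2.
So R1 is strictly dominated and Player I never plays it.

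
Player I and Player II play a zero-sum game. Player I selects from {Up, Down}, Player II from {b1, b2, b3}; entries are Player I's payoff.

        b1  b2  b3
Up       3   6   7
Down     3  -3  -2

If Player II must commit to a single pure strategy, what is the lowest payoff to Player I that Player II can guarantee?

3

Column maxima: b1 → 3, b2 → 6, b3 → 7.
The smallest of these is 3.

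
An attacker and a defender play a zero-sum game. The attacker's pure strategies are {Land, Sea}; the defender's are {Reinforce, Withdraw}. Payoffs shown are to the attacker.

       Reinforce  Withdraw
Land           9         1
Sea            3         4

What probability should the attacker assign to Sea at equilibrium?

Row minima: Land → 1, Sea → 3; maximin = 3.
Column maxima: Reinforce → 9, Withdraw → 4; minimax = 4.
3 ≠ 4, so there is no saddle point; optimal play is mixed.
Let the attacker play Land with probability p. Expected payoff against Reinforce: 9p + 3(1−p) = 6p + 3; against Withdraw: 1p + 4(1−p) = −3p + 4.
Setting these equal: 6p + 3 = −3p + 4 ⇒ 9p = 1 ⇒ p = 1/9, and the value is (6)·(1/9) + 3 = 11/3.
For the defender: with q = P(Reinforce), equating Land's and Sea's payoffs gives 8q + 1 = −q + 4 ⇒ q = 1/3.

8/9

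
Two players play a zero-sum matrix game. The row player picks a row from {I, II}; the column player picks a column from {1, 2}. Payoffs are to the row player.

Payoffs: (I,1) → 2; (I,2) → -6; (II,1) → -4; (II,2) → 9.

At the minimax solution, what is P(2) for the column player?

Row minima: I → -6, II → -4; maximin = -4.
Column maxima: 1 → 2, 2 → 9; minimax = 2.
-4 ≠ 2, so there is no saddle point; optimal play is mixed.
Let the row player play I with probability p. Expected payoff against 1: 2p + (-4)(1−p) = 6p − 4; against 2: (-6)p + 9(1−p) = −15p + 9.
Setting these equal: 6p − 4 = −15p + 9 ⇒ 21p = 13 ⇒ p = 13/21, and the value is (6)·(13/21) − 4 = -2/7.
For the column player: with q = P(1), equating I's and II's payoffs gives 8q − 6 = −13q + 9 ⇒ q = 5/7.

2/7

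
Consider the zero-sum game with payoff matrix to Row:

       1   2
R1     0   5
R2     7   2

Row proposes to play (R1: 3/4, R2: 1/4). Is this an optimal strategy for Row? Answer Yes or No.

No

Against 1 this mix gives (3/4)·0 + (1/4)·7 = 7/4.
Against 2 this mix gives (3/4)·5 + (1/4)·2 = 17/4.
Column will play 1, holding Row to 7/4. Shifting weight toward the row that does better against 1 would raise this floor (the equalizing mix achieves 7/2 against both 1 and 2), so the proposed strategy is not optimal.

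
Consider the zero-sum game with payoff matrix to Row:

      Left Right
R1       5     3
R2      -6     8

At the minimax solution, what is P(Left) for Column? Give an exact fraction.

5/16

Row minima: R1 → 3, R2 → -6; maximin = 3.
Column maxima: Left → 5, Right → 8; minimax = 5.
3 ≠ 5, so there is no saddle point; optimal play is mixed.
Let Row play R1 with probability p. Expected payoff against Left: 5p + (-6)(1−p) = 11p − 6; against Right: 3p + 8(1−p) = −5p + 8.
Setting these equal: 11p − 6 = −5p + 8 ⇒ 16p = 14 ⇒ p = 7/8, and the value is (11)·(7/8) − 6 = 29/8.
For Column: with q = P(Left), equating R1's and R2's payoffs gives 2q + 3 = −14q + 8 ⇒ q = 5/16.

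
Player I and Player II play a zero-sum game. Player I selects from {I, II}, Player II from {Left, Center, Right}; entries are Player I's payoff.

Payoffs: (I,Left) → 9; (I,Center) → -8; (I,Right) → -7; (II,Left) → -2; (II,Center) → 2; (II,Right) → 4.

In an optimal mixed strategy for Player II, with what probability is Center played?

Row minima: I → -8, II → -2; maximin = -2.
Column maxima: Left → 9, Center → 2, Right → 4; minimax = 2.
-2 ≠ 2, so there is no saddle point; optimal play is mixed.
Right is strictly dominated by Center (it gives Player I strictly more in every row), so Player II never plays it.
On the remaining 2×2 (I, II vs Left, Center):
Let Player I play I with probability p. Expected payoff against Left: 9p + (-2)(1−p) = 11p − 2; against Center: (-8)p + 2(1−p) = −10p + 2.
Setting these equal: 11p − 2 = −10p + 2 ⇒ 21p = 4 ⇒ p = 4/21, and the value is (11)·(4/21) − 2 = 2/21.
For Player II: with q = P(Left), equating I's and II's payoffs gives 17q − 8 = −4q + 2 ⇒ q = 10/21.

11/21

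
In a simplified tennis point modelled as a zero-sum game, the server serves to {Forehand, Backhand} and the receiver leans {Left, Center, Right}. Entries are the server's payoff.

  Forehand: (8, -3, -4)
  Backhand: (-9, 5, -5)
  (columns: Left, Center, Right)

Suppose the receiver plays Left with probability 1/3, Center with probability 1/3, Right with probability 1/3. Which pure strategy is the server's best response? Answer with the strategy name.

Forehand

Expected payoff of Forehand: (1/3)·8 + (1/3)·(-3) + (1/3)·(-4) = 1/3.
Expected payoff of Backhand: (1/3)·(-9) + (1/3)·5 + (1/3)·(-5) = -3.
The largest is 1/3, so the server's best response is Forehand.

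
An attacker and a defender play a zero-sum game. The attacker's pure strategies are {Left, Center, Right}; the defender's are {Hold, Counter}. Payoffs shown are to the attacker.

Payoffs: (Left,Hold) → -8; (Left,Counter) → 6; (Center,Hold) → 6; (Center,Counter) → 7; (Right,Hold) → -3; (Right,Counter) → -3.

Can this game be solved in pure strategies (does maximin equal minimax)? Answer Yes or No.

Yes

Row minima: Left → -8, Center → 6, Right → -3; maximin = 6.
Column maxima: Hold → 6, Counter → 7; minimax = 6.
maximin = minimax = 6, so a saddle point exists.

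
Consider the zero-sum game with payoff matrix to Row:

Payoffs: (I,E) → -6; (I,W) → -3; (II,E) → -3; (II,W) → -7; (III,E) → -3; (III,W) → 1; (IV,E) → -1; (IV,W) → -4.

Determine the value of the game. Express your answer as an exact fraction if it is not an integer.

Row minima: I → -6, II → -7, III → -3, IV → -4; maximin = -3.
Column maxima: E → -1, W → 1; minimax = -1.
-3 ≠ -1, so there is no saddle point; optimal play is mixed.
I is strictly dominated by III, so Row never plays it.
II is strictly dominated by IV, so Row never plays it.
On the remaining 2×2 (III, IV vs E, W):
Let Row play III with probability p. Expected payoff against E: (-3)p + (-1)(1−p) = −2p − 1; against W: 1p + (-4)(1−p) = 5p − 4.
Setting these equal: −2p − 1 = 5p − 4 ⇒ −7p = -3 ⇒ p = 3/7, and the value is (-2)·(3/7) − 1 = -13/7.
For Column: with q = P(E), equating III's and IV's payoffs gives −4q + 1 = 3q − 4 ⇒ q = 5/7.

-13/7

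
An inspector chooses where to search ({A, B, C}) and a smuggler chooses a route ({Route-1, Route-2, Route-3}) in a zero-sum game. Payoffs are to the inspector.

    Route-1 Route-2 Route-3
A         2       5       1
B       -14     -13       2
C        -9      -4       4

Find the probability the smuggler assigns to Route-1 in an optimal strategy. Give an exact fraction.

3/14

Row minima: A → 1, B → -14, C → -9; maximin = 1.
Column maxima: Route-1 → 2, Route-2 → 5, Route-3 → 4; minimax = 2.
1 ≠ 2, so there is no saddle point; optimal play is mixed.
B is strictly dominated by C, so the inspector never plays it.
Route-2 is strictly dominated by Route-1 (it gives the inspector strictly more in every row), so the smuggler never plays it.
On the remaining 2×2 (A, C vs Route-1, Route-3):
Let the inspector play A with probability p. Expected payoff against Route-1: 2p + (-9)(1−p) = 11p − 9; against Route-3: 1p + 4(1−p) = −3p + 4.
Setting these equal: 11p − 9 = −3p + 4 ⇒ 14p = 13 ⇒ p = 13/14, and the value is (11)·(13/14) − 9 = 17/14.
For the smuggler: with q = P(Route-1), equating A's and C's payoffs gives q + 1 = −13q + 4 ⇒ q = 3/14.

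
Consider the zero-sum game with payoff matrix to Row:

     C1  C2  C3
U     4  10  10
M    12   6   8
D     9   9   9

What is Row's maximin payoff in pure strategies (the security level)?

Row minima: U → 4, M → 6, D → 9.
The best of these is 9.

9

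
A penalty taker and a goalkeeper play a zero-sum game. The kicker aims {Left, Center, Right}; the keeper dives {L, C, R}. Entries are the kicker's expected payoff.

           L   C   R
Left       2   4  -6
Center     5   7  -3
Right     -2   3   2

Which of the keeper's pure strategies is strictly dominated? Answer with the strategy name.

C

L holds the kicker's payoff strictly below C in every row: 2 < 4, 5 < 7, -2 < 3.
So C is strictly dominated for the keeper.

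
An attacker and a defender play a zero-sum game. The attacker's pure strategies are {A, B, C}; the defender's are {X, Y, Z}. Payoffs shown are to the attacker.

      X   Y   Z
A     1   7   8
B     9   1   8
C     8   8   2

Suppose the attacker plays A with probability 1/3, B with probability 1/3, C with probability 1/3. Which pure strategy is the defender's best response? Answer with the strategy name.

Y

If the defender plays X, the attacker's expected payoff is (1/3)·1 + (1/3)·9 + (1/3)·8 = 6.
If the defender plays Y, the attacker's expected payoff is (1/3)·7 + (1/3)·1 + (1/3)·8 = 16/3.
If the defender plays Z, the attacker's expected payoff is (1/3)·8 + (1/3)·8 + (1/3)·2 = 6.
The defender minimizes the attacker's payoff; the smallest is 16/3, so the best response is Y.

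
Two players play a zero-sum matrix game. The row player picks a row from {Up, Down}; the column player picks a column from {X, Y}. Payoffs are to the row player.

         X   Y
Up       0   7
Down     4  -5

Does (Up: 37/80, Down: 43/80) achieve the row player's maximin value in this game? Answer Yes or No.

Against X this mix gives (37/80)·0 + (43/80)·4 = 43/20.
Against Y this mix gives (37/80)·7 + (43/80)·(-5) = 11/20.
The column player will play Y, holding the row player to 11/20. Shifting weight toward the row that does better against Y would raise this floor (the equalizing mix achieves 7/4 against both Y and X), so the proposed strategy is not optimal.

No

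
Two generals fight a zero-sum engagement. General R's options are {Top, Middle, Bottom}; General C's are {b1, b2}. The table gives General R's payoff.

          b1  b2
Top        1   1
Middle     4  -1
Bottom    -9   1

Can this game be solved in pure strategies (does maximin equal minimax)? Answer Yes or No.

Row minima: Top → 1, Middle → -1, Bottom → -9; maximin = 1.
Column maxima: b1 → 4, b2 → 1; minimax = 1.
maximin = minimax = 1, so a saddle point exists.

Yes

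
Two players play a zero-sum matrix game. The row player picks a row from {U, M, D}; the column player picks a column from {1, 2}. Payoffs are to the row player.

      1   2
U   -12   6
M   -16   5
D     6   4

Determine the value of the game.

21/5

Row minima: U → -12, M → -16, D → 4; maximin = 4.
Column maxima: 1 → 6, 2 → 6; minimax = 6.
4 ≠ 6, so there is no saddle point; optimal play is mixed.
M is strictly dominated by U, so the row player never plays it.
On the remaining 2×2 (U, D vs 1, 2):
Let the row player play U with probability p. Expected payoff against 1: (-12)p + 6(1−p) = −18p + 6; against 2: 6p + 4(1−p) = 2p + 4.
Setting these equal: −18p + 6 = 2p + 4 ⇒ −20p = -2 ⇒ p = 1/10, and the value is (-18)·(1/10) + 6 = 21/5.
For the column player: with q = P(1), equating U's and D's payoffs gives −18q + 6 = 2q + 4 ⇒ q = 1/10.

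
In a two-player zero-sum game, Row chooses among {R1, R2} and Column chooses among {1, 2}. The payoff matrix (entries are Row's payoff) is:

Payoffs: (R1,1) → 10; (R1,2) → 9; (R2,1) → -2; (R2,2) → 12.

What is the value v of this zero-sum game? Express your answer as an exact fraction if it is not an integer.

Row minima: R1 → 9, R2 → -2; maximin = 9.
Column maxima: 1 → 10, 2 → 12; minimax = 10.
9 ≠ 10, so there is no saddle point; optimal play is mixed.
Let Row play R1 with probability p. Expected payoff against 1: 10p + (-2)(1−p) = 12p − 2; against 2: 9p + 12(1−p) = −3p + 12.
Setting these equal: 12p − 2 = −3p + 12 ⇒ 15p = 14 ⇒ p = 14/15, and the value is (12)·(14/15) − 2 = 46/5.
For Column: with q = P(1), equating R1's and R2's payoffs gives q + 9 = −14q + 12 ⇒ q = 1/5.

46/5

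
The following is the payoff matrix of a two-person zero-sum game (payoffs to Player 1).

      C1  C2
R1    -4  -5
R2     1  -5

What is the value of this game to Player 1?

-5

Row minima: R1 → -5, R2 → -5; maximin = -5.
Column maxima: C1 → 1, C2 → -5; minimax = -5.
Since maximin = minimax = -5, there is a saddle point and the value is -5.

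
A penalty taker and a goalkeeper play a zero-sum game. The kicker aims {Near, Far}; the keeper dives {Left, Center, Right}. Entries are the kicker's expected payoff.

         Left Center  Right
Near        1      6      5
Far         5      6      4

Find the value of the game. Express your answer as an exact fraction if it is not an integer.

21/5

Row minima: Near → 1, Far → 4; maximin = 4.
Column maxima: Left → 5, Center → 6, Right → 5; minimax = 5.
4 ≠ 5, so there is no saddle point; optimal play is mixed.
Center is strictly dominated by Left (it gives the kicker strictly more in every row), so the keeper never plays it.
On the remaining 2×2 (Near, Far vs Left, Right):
Let the kicker play Near with probability p. Expected payoff against Left: 1p + 5(1−p) = −4p + 5; against Right: 5p + 4(1−p) = p + 4.
Setting these equal: −4p + 5 = p + 4 ⇒ −5p = -1 ⇒ p = 1/5, and the value is (-4)·(1/5) + 5 = 21/5.
For the keeper: with q = P(Left), equating Near's and Far's payoffs gives −4q + 5 = q + 4 ⇒ q = 1/5.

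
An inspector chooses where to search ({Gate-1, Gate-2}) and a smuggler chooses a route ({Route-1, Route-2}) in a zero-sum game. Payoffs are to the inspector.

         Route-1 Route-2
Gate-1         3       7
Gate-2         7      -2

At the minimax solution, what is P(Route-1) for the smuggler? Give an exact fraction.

Row minima: Gate-1 → 3, Gate-2 → -2; maximin = 3.
Column maxima: Route-1 → 7, Route-2 → 7; minimax = 7.
3 ≠ 7, so there is no saddle point; optimal play is mixed.
Let the inspector play Gate-1 with probability p. Expected payoff against Route-1: 3p + 7(1−p) = −4p + 7; against Route-2: 7p + (-2)(1−p) = 9p − 2.
Setting these equal: −4p + 7 = 9p − 2 ⇒ −13p = -9 ⇒ p = 9/13, and the value is (-4)·(9/13) + 7 = 55/13.
For the smuggler: with q = P(Route-1), equating Gate-1's and Gate-2's payoffs gives −4q + 7 = 9q − 2 ⇒ q = 9/13.

9/13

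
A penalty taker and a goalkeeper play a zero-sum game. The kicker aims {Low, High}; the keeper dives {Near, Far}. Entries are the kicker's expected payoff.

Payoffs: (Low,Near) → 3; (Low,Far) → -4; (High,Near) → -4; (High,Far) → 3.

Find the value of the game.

Row minima: Low → -4, High → -4; maximin = -4.
Column maxima: Near → 3, Far → 3; minimax = 3.
-4 ≠ 3, so there is no saddle point; optimal play is mixed.
Let the kicker play Low with probability p. Expected payoff against Near: 3p + (-4)(1−p) = 7p − 4; against Far: (-4)p + 3(1−p) = −7p + 3.
Setting these equal: 7p − 4 = −7p + 3 ⇒ 14p = 7 ⇒ p = 1/2, and the value is (7)·(1/2) − 4 = -1/2.
For the keeper: with q = P(Near), equating Low's and High's payoffs gives 7q − 4 = −7q + 3 ⇒ q = 1/2.

-1/2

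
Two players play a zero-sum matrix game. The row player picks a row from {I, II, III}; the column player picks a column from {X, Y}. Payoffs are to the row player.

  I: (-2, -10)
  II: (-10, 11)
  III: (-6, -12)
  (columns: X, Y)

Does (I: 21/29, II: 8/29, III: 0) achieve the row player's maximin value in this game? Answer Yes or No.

Against X this mix gives (21/29)·(-2) + (8/29)·(-10) = -122/29.
Against Y this mix gives (21/29)·(-10) + (8/29)·11 = -122/29.
All of the column player's active replies (X, Y) yield -122/29, and no column does worse for the row player. The mix makes the column player indifferent and guarantees -122/29, so it is optimal.

Yes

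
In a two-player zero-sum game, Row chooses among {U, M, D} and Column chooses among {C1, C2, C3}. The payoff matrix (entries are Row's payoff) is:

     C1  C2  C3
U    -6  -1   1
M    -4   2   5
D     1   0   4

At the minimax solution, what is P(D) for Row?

Row minima: U → -6, M → -4, D → 0; maximin = 0.
Column maxima: C1 → 1, C2 → 2, C3 → 5; minimax = 1.
0 ≠ 1, so there is no saddle point; optimal play is mixed.
U is strictly dominated by M, so Row never plays it.
C3 is strictly dominated by C1 (it gives Row strictly more in every row), so Column never plays it.
On the remaining 2×2 (M, D vs C1, C2):
Let Row play M with probability p. Expected payoff against C1: (-4)p + 1(1−p) = −5p + 1; against C2: 2p + 0(1−p) = 2p.
Setting these equal: −5p + 1 = 2p ⇒ −7p = -1 ⇒ p = 1/7, and the value is (-5)·(1/7) + 1 = 2/7.
For Column: with q = P(C1), equating M's and D's payoffs gives −6q + 2 = q ⇒ q = 2/7.

6/7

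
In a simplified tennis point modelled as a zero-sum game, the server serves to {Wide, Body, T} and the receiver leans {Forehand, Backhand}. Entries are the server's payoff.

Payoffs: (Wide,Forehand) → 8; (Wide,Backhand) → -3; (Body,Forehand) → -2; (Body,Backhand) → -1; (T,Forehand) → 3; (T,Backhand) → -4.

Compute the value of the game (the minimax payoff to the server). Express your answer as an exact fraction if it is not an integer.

Row minima: Wide → -3, Body → -2, T → -4; maximin = -2.
Column maxima: Forehand → 8, Backhand → -1; minimax = -1.
-2 ≠ -1, so there is no saddle point; optimal play is mixed.
T is strictly dominated by Wide, so the server never plays it.
On the remaining 2×2 (Wide, Body vs Forehand, Backhand):
Let the server play Wide with probability p. Expected payoff against Forehand: 8p + (-2)(1−p) = 10p − 2; against Backhand: (-3)p + (-1)(1−p) = −2p − 1.
Setting these equal: 10p − 2 = −2p − 1 ⇒ 12p = 1 ⇒ p = 1/12, and the value is (10)·(1/12) − 2 = -7/6.
For the receiver: with q = P(Forehand), equating Wide's and Body's payoffs gives 11q − 3 = −q − 1 ⇒ q = 1/6.

-7/6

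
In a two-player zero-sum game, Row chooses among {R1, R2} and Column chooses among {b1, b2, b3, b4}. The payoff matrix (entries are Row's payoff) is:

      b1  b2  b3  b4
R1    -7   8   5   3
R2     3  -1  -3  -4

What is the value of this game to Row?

-19/17

Row minima: R1 → -7, R2 → -4; maximin = -4.
Column maxima: b1 → 3, b2 → 8, b3 → 5, b4 → 3; minimax = 3.
-4 ≠ 3, so there is no saddle point; optimal play is mixed.
b2 is strictly dominated by b3 (it gives Row strictly more in every row), so Column never plays it.
b3 is strictly dominated by b4 (it gives Row strictly more in every row), so Column never plays it.
On the remaining 2×2 (R1, R2 vs b1, b4):
Let Row play R1 with probability p. Expected payoff against b1: (-7)p + 3(1−p) = −10p + 3; against b4: 3p + (-4)(1−p) = 7p − 4.
Setting these equal: −10p + 3 = 7p − 4 ⇒ −17p = -7 ⇒ p = 7/17, and the value is (-10)·(7/17) + 3 = -19/17.
For Column: with q = P(b1), equating R1's and R2's payoffs gives −10q + 3 = 7q − 4 ⇒ q = 7/17.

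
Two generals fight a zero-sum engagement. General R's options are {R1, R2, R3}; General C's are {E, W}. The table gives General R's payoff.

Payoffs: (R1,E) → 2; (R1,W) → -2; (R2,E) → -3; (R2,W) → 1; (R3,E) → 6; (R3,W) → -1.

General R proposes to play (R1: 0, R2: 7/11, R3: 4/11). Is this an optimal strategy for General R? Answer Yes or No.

Yes

Against E this mix gives (7/11)·(-3) + (4/11)·6 = 3/11.
Against W this mix gives (7/11)·1 + (4/11)·(-1) = 3/11.
All of General C's active replies (E, W) yield 3/11, and no column does worse for General R. The mix makes General C indifferent and guarantees 3/11, so it is optimal.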